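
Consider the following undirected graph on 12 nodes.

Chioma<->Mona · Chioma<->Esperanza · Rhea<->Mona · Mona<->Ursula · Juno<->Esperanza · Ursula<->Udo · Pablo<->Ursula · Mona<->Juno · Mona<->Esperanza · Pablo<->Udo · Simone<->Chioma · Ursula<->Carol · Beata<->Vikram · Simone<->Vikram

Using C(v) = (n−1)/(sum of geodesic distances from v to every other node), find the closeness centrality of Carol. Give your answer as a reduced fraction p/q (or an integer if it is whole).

11/34

Distances from Carol: Beata:6, Chioma:3, Esperanza:3, Juno:3, Mona:2, Pablo:2, Rhea:3, Simone:4, Udo:2, Ursula:1, Vikram:5. Sum = 34.
n = 12, so closeness = 11/34.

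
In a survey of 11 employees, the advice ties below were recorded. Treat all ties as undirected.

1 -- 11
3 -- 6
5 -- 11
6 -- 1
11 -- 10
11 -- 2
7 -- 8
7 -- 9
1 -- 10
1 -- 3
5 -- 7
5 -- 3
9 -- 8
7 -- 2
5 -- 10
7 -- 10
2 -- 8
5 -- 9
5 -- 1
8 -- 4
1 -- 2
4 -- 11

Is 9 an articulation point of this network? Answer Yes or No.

Even without 9, every remaining node can still reach every other (the residual graph is connected), so 9 is not a cut vertex.

No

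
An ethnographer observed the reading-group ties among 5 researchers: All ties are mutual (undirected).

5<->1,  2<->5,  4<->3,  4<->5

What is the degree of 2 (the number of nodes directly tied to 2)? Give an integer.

2 is directly tied to 5. That is 1 neighbor, so the degree of 2 is 1.

1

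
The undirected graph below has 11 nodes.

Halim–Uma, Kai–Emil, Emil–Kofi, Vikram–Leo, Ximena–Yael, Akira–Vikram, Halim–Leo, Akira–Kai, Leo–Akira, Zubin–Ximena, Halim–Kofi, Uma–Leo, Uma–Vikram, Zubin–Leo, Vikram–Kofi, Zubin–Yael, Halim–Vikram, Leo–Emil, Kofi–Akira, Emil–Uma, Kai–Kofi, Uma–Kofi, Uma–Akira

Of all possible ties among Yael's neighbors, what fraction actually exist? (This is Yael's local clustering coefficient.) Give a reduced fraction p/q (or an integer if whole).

Yael's neighbors: Ximena and Zubin (k = 2).
Possible neighbor pairs: C(2,2) = 1. Edges among them: Ximena–Zubin → e = 1.
Clustering(Yael) = 1/1.

1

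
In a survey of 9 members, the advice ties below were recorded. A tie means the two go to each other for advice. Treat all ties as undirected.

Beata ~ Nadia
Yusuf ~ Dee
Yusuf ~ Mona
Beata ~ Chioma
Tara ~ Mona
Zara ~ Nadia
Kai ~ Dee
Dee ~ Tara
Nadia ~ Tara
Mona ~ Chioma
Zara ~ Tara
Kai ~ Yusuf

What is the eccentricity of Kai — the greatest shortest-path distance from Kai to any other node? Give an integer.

4

Distances from Kai: Beata:4, Chioma:3, Dee:1, Mona:2, Nadia:3, Tara:2, Yusuf:1, Zara:3.
The largest is 4 (to Beata), so the eccentricity of Kai is 4.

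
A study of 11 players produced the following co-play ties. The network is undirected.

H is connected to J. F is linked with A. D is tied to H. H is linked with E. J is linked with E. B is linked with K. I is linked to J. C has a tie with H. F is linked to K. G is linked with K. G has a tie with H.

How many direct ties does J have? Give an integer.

J is directly tied to E, H, and I. That is 3 neighbors, so the degree of J is 3.

3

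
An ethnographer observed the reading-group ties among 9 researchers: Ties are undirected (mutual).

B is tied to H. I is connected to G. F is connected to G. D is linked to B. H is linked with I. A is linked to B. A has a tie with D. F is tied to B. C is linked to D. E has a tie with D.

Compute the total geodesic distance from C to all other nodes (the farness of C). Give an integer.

21

Distances from C: A:2, B:2, D:1, E:2, F:3, G:4, H:3, I:4.
Sum = 2 + 2 + 1 + 2 + 3 + 4 + 3 + 4 = 21.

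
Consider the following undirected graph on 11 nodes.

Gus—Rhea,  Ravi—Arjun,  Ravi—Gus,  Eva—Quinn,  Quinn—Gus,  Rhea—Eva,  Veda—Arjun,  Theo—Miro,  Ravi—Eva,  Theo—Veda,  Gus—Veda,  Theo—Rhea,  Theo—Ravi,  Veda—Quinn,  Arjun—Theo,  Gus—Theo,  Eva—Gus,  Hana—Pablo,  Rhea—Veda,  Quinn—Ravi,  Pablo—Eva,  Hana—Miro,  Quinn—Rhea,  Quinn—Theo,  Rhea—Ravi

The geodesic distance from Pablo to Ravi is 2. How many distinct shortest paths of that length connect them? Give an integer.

The shortest distance is 2, and the only length-2 path is Pablo–Eva–Ravi. So there is exactly 1 shortest path.

1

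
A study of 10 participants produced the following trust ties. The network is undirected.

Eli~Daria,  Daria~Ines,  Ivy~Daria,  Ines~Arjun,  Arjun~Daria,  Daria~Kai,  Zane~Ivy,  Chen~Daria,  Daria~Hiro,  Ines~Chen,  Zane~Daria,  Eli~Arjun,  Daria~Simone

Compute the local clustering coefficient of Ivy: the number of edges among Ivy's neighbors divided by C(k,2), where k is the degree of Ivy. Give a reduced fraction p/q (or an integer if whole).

Ivy's neighbors: Daria and Zane (k = 2).
Possible neighbor pairs: C(2,2) = 1. Edges among them: Daria–Zane → e = 1.
Clustering(Ivy) = 1/1.

1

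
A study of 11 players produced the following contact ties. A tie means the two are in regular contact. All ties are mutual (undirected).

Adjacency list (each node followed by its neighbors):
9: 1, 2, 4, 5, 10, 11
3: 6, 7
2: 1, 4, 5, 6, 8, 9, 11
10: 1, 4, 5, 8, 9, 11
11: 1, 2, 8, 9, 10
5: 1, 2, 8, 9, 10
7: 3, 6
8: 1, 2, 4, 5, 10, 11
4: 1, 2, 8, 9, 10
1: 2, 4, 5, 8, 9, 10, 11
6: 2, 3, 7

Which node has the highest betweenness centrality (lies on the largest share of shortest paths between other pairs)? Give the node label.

2

Unnormalized betweenness of each node: 1:43/30, 2:653/30, 3:0, 4:5/6, 5:5/6, 6:16, 7:0, 8:19/15, 9:19/15, 10:23/30, 11:5/6.
2 has the largest value, 653/30, making it the main broker — the node through which the most shortest paths run.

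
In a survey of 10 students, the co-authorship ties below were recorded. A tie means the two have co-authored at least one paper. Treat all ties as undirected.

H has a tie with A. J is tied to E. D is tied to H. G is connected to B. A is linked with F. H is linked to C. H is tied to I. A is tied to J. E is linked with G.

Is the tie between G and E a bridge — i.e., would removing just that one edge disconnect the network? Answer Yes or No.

Yes

Without the G–E edge there is no alternate route between G and E, so the network disconnects. It is a bridge.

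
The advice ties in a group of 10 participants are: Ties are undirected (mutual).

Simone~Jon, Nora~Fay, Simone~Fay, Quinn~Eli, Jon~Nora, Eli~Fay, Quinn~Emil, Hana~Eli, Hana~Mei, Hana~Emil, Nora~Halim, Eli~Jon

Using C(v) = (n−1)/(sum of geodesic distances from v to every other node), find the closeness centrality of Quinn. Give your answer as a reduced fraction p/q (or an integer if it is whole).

3/7

Distances from Quinn: Eli:1, Emil:1, Fay:2, Halim:4, Hana:2, Jon:2, Mei:3, Nora:3, Simone:3. Sum = 21.
n = 10, so closeness = 9/21 = 3/7.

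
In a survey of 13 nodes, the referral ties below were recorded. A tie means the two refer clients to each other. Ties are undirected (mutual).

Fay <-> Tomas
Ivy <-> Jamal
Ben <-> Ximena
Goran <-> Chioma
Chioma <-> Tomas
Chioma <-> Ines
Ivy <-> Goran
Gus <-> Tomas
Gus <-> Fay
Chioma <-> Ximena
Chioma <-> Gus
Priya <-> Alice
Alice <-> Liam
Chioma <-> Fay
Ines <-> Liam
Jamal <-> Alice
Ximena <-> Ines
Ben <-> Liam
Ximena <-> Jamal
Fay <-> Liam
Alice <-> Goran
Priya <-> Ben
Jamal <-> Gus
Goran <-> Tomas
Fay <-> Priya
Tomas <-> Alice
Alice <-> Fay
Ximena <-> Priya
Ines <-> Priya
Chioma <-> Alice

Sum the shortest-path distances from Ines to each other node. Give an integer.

Distances from Ines: Alice:2, Ben:2, Chioma:1, Fay:2, Goran:2, Gus:2, Ivy:3, Jamal:2, Liam:1, Priya:1, Tomas:2, Ximena:1.
Sum = 2 + 2 + 1 + 2 + 2 + 2 + 3 + 2 + 1 + 1 + 2 + 1 = 21.

21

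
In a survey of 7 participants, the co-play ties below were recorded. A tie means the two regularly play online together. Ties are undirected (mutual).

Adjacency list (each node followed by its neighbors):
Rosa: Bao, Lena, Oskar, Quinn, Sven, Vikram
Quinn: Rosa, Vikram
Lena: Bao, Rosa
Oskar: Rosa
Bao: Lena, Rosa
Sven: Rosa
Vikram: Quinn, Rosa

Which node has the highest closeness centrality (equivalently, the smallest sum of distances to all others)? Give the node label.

Rosa

Farness (sum of distances to all others) for each node — Bao:10, Lena:10, Oskar:11, Quinn:10, Rosa:6, Sven:11, Vikram:10.
The smallest farness is 6, for Rosa, so Rosa has the highest closeness.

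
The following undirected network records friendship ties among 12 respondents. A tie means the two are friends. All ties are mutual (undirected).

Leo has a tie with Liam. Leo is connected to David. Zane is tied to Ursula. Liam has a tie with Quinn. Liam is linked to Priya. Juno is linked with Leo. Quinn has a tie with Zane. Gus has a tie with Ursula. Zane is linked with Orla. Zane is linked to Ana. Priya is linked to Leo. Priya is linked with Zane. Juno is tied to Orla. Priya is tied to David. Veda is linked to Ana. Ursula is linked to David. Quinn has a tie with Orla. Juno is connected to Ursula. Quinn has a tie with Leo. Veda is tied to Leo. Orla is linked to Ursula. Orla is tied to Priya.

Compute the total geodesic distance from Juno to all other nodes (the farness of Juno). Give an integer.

20

Distances from Juno: Ana:3, David:2, Gus:2, Leo:1, Liam:2, Orla:1, Priya:2, Quinn:2, Ursula:1, Veda:2, Zane:2.
Sum = 3 + 2 + 2 + 1 + 2 + 1 + 2 + 2 + 1 + 2 + 2 = 20.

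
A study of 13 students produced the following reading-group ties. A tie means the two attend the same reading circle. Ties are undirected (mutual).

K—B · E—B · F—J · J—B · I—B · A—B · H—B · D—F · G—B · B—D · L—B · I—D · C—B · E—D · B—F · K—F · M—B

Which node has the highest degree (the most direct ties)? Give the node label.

Degrees — A:1, B:12, C:1, D:4, E:2, F:4, G:1, H:1, I:2, J:2, K:2, L:1, M:1.
The maximum is 12, attained only by B.

B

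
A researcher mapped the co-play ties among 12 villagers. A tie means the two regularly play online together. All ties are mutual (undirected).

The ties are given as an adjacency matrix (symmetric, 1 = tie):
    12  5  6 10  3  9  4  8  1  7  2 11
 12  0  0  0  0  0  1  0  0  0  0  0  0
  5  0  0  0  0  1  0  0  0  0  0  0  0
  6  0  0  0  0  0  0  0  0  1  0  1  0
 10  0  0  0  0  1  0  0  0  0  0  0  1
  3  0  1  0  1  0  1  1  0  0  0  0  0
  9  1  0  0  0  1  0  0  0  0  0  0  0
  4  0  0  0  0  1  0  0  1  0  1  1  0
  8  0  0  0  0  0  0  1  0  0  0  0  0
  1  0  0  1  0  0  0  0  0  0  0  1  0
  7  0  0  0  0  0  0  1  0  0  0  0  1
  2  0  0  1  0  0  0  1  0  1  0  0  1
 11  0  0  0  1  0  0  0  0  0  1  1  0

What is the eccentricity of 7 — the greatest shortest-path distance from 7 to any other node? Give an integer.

4

Distances from 7: 1:3, 2:2, 3:2, 4:1, 5:3, 6:3, 8:2, 9:3, 10:2, 11:1, 12:4.
The largest is 4 (to 12), so the eccentricity of 7 is 4.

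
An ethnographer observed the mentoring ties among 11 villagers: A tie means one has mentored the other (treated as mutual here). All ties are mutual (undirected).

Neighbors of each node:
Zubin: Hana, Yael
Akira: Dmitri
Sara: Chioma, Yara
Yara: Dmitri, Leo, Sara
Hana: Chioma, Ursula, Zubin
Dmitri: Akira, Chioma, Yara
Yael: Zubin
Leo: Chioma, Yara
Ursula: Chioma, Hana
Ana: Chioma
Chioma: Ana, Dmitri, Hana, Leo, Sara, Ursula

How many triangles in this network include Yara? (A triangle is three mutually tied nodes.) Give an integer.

0

Yara's neighbors are Dmitri, Leo, and Sara, but none of them are tied to each other, so no triangle contains Yara.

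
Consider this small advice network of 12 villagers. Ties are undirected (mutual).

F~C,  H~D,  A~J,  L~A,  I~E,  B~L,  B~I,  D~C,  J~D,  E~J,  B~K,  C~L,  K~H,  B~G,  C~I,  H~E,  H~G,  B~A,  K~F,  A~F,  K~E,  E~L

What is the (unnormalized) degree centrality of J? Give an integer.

3

J is directly tied to A, D, and E. That is 3 neighbors, so the degree of J is 3.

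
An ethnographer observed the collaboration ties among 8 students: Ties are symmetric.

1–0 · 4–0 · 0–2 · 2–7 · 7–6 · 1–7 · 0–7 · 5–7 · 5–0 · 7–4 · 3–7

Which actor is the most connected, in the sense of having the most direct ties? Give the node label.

Degrees — 0:5, 1:2, 2:2, 3:1, 4:2, 5:2, 6:1, 7:7.
The maximum is 7, attained only by 7.

7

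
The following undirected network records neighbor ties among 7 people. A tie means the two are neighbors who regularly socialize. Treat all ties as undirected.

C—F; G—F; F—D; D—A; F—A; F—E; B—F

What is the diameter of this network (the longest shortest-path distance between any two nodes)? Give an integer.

Eccentricity of each node (its greatest distance to any other): A:2, B:2, C:2, D:2, E:2, F:1, G:2.
The maximum eccentricity is 2, realized for instance by the pair B–G via B – F – G. So the diameter is 2.

2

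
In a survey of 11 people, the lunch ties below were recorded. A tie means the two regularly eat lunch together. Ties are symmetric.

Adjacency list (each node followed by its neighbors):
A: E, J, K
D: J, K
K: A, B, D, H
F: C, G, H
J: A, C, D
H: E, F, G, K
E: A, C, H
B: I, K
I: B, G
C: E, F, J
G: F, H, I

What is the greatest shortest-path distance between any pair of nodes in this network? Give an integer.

4

Eccentricity of each node (its greatest distance to any other): A:3, B:4, C:4, D:3, E:3, F:3, G:3, H:3, I:4, J:4, K:3.
The maximum eccentricity is 4, realized for instance by the pair B–C via B – K – D – J – C. So the diameter is 4.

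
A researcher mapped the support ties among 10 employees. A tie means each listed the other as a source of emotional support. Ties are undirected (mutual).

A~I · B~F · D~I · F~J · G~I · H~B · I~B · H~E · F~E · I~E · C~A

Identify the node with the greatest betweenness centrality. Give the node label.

I

Unnormalized betweenness of each node: A:8, B:17/2, C:0, D:0, E:17/2, F:25/3, G:0, H:1/3, I:76/3, J:0.
I has the largest value, 76/3, making it the main broker — the node through which the most shortest paths run.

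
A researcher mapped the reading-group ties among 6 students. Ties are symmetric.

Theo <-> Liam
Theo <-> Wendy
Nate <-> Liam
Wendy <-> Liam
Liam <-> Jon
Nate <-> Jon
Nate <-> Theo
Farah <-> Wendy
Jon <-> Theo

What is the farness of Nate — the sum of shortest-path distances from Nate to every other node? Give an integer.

8

Distances from Nate: Farah:3, Jon:1, Liam:1, Theo:1, Wendy:2.
Sum = 3 + 1 + 1 + 1 + 2 = 8.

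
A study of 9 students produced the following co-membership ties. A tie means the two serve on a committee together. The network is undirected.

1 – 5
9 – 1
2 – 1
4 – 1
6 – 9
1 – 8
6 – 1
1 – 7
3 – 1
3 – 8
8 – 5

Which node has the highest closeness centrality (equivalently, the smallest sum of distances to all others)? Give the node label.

Farness (sum of distances to all others) for each node — 1:8, 2:15, 3:14, 4:15, 5:14, 6:14, 7:15, 8:13, 9:14.
The smallest farness is 8, for 1, so 1 has the highest closeness.

1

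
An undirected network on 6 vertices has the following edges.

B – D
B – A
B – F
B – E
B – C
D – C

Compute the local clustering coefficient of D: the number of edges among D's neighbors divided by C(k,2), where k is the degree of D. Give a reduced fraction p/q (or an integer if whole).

D's neighbors: B and C (k = 2).
Possible neighbor pairs: C(2,2) = 1. Edges among them: B–C → e = 1.
Clustering(D) = 1/1.

1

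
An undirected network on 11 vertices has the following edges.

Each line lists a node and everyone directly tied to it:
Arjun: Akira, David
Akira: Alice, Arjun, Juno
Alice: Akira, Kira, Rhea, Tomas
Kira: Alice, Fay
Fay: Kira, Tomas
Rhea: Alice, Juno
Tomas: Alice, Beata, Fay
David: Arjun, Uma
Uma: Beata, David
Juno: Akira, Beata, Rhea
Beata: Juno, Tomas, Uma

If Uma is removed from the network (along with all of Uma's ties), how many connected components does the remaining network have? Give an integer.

Uma's neighbors (Beata and David) remain reachable from one another through other ties, so the rest of the network stays in one piece.

1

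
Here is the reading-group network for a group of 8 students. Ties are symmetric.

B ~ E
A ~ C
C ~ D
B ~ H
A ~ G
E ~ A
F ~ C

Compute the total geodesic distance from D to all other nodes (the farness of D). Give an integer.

Distances from D: A:2, B:4, C:1, E:3, F:2, G:3, H:5.
Sum = 2 + 4 + 1 + 3 + 2 + 3 + 5 = 20.

20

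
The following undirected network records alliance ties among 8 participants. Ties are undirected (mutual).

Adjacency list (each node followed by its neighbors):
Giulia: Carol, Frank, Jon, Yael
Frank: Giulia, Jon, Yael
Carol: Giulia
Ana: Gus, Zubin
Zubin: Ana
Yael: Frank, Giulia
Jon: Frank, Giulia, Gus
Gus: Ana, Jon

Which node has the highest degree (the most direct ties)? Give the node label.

Giulia

Degrees — Ana:2, Carol:1, Frank:3, Giulia:4, Gus:2, Jon:3, Yael:2, Zubin:1.
The maximum is 4, attained only by Giulia.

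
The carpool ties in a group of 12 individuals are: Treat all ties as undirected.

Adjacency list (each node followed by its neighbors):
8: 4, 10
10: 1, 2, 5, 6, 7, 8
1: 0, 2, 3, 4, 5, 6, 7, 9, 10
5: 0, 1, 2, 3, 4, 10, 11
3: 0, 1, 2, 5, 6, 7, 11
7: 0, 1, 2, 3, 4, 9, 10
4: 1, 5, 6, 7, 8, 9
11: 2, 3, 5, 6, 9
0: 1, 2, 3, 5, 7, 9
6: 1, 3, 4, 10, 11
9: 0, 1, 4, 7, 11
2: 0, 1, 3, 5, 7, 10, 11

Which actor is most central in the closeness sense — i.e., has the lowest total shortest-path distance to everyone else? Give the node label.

1

Farness (sum of distances to all others) for each node — 0:17, 1:13, 2:15, 3:16, 4:16, 5:15, 6:17, 7:15, 8:23, 9:17, 10:16, 11:18.
The smallest farness is 13, for 1, so 1 has the highest closeness.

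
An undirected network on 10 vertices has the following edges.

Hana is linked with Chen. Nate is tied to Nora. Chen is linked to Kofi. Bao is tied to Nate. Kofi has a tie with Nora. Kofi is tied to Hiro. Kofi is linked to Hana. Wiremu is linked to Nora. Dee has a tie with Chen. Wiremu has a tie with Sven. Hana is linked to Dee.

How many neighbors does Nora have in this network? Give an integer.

Nora is directly tied to Kofi, Nate, and Wiremu. That is 3 neighbors, so the degree of Nora is 3.

3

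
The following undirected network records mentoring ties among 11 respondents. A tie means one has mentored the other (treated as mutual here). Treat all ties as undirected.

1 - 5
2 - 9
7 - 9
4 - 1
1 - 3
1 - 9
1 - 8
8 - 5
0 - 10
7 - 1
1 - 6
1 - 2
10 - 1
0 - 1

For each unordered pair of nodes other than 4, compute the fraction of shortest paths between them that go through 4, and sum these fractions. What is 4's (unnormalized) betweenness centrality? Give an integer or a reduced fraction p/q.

0

No shortest path between any pair of other nodes passes through 4.
Summing the contributions gives betweenness(4) = 0.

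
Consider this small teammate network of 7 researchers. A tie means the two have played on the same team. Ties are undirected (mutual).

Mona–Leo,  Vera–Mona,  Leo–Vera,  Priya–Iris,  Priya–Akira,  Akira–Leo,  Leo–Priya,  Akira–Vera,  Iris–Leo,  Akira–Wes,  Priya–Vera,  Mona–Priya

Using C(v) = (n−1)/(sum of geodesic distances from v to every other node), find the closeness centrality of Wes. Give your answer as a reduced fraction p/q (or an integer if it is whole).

6/13

Distances from Wes: Akira:1, Iris:3, Leo:2, Mona:3, Priya:2, Vera:2. Sum = 13.
n = 7, so closeness = 6/13.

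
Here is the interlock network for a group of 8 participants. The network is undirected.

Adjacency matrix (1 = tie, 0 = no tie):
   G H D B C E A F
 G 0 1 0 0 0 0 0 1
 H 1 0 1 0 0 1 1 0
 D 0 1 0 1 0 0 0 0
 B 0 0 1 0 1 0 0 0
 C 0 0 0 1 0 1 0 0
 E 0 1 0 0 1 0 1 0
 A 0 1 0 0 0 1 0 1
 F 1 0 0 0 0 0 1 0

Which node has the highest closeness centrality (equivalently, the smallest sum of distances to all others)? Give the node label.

H

Farness (sum of distances to all others) for each node — A:12, B:16, C:14, D:13, E:11, F:16, G:14, H:10.
The smallest farness is 10, for H, so H has the highest closeness.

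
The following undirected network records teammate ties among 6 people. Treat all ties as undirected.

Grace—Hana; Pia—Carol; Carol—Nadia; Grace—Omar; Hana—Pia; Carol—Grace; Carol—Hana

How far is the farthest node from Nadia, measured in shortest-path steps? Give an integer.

3

Distances from Nadia: Carol:1, Grace:2, Hana:2, Omar:3, Pia:2.
The largest is 3 (to Omar), so the eccentricity of Nadia is 3.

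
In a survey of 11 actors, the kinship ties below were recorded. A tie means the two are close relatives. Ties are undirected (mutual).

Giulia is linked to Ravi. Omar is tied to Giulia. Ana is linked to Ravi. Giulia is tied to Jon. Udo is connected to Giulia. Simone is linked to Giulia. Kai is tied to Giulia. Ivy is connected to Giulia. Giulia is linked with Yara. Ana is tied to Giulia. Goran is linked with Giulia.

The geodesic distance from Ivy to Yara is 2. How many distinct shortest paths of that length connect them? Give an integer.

1

The shortest distance is 2, and the only length-2 path is Ivy–Giulia–Yara. So there is exactly 1 shortest path.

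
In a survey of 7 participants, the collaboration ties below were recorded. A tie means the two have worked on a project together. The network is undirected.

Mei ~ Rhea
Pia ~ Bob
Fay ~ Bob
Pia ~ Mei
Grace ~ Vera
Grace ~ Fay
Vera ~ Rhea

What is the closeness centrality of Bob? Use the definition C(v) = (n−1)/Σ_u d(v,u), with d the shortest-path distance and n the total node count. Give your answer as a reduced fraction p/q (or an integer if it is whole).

1/2

Distances from Bob: Fay:1, Grace:2, Mei:2, Pia:1, Rhea:3, Vera:3. Sum = 12.
n = 7, so closeness = 6/12 = 1/2.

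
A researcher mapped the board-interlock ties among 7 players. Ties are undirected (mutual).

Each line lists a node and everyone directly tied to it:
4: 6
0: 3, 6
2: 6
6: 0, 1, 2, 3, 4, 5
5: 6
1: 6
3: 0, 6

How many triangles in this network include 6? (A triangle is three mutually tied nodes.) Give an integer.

6's neighbors: 0, 1, 2, 3, 4, and 5.
Neighbor pairs that are themselves tied: 6–0–3. Each forms one triangle with 6, for 1 in total.

1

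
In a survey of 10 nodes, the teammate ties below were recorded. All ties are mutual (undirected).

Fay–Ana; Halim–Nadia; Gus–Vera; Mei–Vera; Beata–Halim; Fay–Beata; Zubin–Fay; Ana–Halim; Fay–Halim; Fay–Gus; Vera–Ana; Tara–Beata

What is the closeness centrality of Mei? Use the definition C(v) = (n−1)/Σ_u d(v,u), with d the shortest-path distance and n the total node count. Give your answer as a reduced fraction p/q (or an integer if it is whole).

9/28

Distances from Mei: Ana:2, Beata:4, Fay:3, Gus:2, Halim:3, Nadia:4, Tara:5, Vera:1, Zubin:4. Sum = 28.
n = 10, so closeness = 9/28.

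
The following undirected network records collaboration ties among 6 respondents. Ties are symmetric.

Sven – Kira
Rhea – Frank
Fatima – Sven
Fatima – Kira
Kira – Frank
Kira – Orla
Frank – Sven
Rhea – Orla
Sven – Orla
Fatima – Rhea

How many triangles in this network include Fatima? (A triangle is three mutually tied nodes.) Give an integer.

Fatima's neighbors: Kira, Rhea, and Sven.
Neighbor pairs that are themselves tied: Fatima–Kira–Sven. Each forms one triangle with Fatima, for 1 in total.

1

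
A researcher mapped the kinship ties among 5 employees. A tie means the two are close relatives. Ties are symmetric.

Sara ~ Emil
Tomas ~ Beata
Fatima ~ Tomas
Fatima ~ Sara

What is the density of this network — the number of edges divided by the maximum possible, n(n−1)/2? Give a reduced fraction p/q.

2/5

There are 4 edges and 5 nodes, so the maximum possible is C(5,2) = 10.
Density = 4/10 = 2/5.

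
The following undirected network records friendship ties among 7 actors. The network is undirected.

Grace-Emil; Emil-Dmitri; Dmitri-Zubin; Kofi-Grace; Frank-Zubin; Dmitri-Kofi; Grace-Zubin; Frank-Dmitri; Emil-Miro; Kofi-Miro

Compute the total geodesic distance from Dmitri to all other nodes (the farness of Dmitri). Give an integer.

8

Distances from Dmitri: Emil:1, Frank:1, Grace:2, Kofi:1, Miro:2, Zubin:1.
Sum = 1 + 1 + 2 + 1 + 2 + 1 = 8.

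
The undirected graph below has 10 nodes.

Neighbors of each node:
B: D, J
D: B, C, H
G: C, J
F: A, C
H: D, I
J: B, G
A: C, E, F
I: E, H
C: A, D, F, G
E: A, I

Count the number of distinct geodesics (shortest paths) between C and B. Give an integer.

The shortest distance is 2, and the only length-2 path is C–D–B. So there is exactly 1 shortest path.

1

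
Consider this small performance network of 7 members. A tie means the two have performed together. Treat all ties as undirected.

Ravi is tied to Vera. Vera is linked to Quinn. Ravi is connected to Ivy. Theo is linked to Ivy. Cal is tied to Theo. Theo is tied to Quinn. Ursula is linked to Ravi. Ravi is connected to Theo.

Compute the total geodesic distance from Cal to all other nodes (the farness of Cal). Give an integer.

Distances from Cal: Ivy:2, Quinn:2, Ravi:2, Theo:1, Ursula:3, Vera:3.
Sum = 2 + 2 + 2 + 1 + 3 + 3 = 13.

13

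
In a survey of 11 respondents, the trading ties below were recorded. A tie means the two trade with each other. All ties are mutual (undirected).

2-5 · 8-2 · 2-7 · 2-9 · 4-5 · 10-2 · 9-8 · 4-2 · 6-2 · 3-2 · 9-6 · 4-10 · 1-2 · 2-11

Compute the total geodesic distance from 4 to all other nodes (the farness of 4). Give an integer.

Distances from 4: 1:2, 2:1, 3:2, 5:1, 6:2, 7:2, 8:2, 9:2, 10:1, 11:2.
Sum = 2 + 1 + 2 + 1 + 2 + 2 + 2 + 2 + 1 + 2 = 17.

17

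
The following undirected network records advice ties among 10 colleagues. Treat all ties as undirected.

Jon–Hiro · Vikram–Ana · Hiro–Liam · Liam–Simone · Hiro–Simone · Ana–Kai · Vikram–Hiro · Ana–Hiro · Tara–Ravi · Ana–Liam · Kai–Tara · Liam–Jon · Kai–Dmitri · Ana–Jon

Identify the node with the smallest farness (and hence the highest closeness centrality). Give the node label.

Farness (sum of distances to all others) for each node — Ana:14, Dmitri:24, Hiro:17, Jon:19, Kai:16, Liam:18, Ravi:30, Simone:24, Tara:22, Vikram:20.
The smallest farness is 14, for Ana, so Ana has the highest closeness.

Ana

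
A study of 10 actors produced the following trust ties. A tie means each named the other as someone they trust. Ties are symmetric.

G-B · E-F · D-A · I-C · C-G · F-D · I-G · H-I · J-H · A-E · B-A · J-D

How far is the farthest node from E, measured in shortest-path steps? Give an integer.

Distances from E: A:1, B:2, C:4, D:2, F:1, G:3, H:4, I:4, J:3.
The largest is 4 (to H, I, and C), so the eccentricity of E is 4.

4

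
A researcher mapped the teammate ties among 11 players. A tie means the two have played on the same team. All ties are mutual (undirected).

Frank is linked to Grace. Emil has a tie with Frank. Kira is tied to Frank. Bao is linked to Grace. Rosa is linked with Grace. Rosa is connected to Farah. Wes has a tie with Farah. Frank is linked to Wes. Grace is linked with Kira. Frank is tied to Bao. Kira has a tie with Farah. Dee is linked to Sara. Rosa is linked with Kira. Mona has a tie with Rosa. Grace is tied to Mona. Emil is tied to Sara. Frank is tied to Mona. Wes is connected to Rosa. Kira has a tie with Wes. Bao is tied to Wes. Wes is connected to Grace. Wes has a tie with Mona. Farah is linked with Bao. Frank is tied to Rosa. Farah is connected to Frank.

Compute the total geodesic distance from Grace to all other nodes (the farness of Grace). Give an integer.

17

Distances from Grace: Bao:1, Dee:4, Emil:2, Farah:2, Frank:1, Kira:1, Mona:1, Rosa:1, Sara:3, Wes:1.
Sum = 1 + 4 + 2 + 2 + 1 + 1 + 1 + 1 + 3 + 1 = 17.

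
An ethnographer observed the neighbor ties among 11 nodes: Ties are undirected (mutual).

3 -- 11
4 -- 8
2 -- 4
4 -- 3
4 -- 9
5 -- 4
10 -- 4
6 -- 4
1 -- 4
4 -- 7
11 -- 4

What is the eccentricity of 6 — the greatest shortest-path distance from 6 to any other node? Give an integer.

Distances from 6: 1:2, 2:2, 3:2, 4:1, 5:2, 7:2, 8:2, 9:2, 10:2, 11:2.
The largest is 2 (to 1, 2, 7, 10, 3, 8, 5, 11, and 9), so the eccentricity of 6 is 2.

2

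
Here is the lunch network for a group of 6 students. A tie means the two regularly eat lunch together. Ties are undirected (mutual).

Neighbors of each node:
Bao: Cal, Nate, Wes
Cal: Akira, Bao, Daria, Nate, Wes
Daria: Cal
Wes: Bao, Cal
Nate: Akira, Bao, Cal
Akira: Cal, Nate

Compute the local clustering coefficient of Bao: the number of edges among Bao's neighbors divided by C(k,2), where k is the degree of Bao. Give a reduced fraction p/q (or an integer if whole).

2/3

Bao's neighbors: Cal, Nate, and Wes (k = 3).
Possible neighbor pairs: C(3,2) = 3. Edges among them: Cal–Nate, Cal–Wes → e = 2.
Clustering(Bao) = 2/3.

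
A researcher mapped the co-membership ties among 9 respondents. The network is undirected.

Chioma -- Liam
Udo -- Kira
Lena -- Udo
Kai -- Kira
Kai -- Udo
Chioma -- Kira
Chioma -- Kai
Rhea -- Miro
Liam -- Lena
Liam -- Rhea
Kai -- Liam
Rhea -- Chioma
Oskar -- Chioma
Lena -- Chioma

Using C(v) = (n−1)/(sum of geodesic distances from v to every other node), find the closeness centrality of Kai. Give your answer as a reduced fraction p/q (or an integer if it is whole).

8/13

Distances from Kai: Chioma:1, Kira:1, Lena:2, Liam:1, Miro:3, Oskar:2, Rhea:2, Udo:1. Sum = 13.
n = 9, so closeness = 8/13.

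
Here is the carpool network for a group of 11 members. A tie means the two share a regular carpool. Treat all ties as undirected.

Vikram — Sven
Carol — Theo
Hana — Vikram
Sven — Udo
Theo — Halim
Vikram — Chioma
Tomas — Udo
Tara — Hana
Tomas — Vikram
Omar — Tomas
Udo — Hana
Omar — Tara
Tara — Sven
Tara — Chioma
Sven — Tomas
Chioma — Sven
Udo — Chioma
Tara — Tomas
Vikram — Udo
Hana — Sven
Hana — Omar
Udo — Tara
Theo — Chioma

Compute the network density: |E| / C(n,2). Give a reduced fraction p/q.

There are 23 edges and 11 nodes, so the maximum possible is C(11,2) = 55.
Density = 23/55.

23/55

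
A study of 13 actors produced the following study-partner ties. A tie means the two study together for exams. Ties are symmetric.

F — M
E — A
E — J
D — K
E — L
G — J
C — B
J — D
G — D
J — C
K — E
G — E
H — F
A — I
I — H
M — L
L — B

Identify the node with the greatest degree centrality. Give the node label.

Degrees — A:2, B:2, C:2, D:3, E:5, F:2, G:3, H:2, I:2, J:4, K:2, L:3, M:2.
The maximum is 5, attained only by E.

E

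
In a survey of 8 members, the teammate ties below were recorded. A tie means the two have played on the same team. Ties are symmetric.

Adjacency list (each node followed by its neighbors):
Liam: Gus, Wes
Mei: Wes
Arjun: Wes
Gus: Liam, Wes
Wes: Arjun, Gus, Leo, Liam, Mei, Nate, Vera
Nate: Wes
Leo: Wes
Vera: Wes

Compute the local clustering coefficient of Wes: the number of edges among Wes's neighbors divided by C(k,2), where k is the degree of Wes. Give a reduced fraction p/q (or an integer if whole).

Wes's neighbors: Arjun, Gus, Leo, Liam, Mei, Nate, and Vera (k = 7).
Possible neighbor pairs: C(7,2) = 21. Edges among them: Gus–Liam → e = 1.
Clustering(Wes) = 1/21.

1/21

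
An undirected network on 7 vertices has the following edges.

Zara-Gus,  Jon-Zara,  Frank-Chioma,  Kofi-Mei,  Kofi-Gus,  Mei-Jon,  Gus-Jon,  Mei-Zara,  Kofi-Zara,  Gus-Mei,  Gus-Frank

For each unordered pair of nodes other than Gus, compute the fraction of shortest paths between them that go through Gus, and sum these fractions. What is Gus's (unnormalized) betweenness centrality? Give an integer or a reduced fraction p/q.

25/3

Pairs whose geodesics pass through Gus — Kofi–Jon: 1/3; Kofi–Chioma: 1; Kofi–Frank: 1; Zara–Chioma: 1; Zara–Frank: 1; Mei–Chioma: 1; Mei–Frank: 1; Jon–Chioma: 1; Jon–Frank: 1.
All other pairs contribute 0.
Summing the contributions gives betweenness(Gus) = 25/3.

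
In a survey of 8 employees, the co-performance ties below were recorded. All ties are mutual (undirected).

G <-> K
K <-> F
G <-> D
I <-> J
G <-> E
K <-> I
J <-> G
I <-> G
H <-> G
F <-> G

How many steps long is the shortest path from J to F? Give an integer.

One shortest route is J – G – F, which uses 2 edges, and J and F are not directly tied, so nothing shorter exists. So d(J,F) = 2.

2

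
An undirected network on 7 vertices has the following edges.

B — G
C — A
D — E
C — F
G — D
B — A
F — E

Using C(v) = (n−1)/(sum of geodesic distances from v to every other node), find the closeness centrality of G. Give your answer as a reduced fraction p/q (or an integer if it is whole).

1/2

Distances from G: A:2, B:1, C:3, D:1, E:2, F:3. Sum = 12.
n = 7, so closeness = 6/12 = 1/2.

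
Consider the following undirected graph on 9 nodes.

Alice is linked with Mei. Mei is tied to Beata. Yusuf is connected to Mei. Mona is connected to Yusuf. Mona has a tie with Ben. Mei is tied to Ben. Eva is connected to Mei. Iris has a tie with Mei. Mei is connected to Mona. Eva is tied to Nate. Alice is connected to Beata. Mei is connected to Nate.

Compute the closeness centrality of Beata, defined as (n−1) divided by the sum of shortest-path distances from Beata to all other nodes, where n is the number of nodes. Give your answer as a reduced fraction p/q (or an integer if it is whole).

4/7

Distances from Beata: Alice:1, Ben:2, Eva:2, Iris:2, Mei:1, Mona:2, Nate:2, Yusuf:2. Sum = 14.
n = 9, so closeness = 8/14 = 4/7.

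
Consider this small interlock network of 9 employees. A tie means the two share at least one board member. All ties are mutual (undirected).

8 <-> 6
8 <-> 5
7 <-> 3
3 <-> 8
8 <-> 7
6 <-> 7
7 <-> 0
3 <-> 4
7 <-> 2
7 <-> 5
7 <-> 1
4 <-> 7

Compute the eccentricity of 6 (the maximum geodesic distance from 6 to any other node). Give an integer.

Distances from 6: 0:2, 1:2, 2:2, 3:2, 4:2, 5:2, 7:1, 8:1.
The largest is 2 (to 2, 3, 1, 5, 4, and 0), so the eccentricity of 6 is 2.

2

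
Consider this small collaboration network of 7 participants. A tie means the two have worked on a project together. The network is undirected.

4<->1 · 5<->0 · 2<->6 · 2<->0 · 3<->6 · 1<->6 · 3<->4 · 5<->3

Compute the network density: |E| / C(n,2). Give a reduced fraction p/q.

8/21

There are 8 edges and 7 nodes, so the maximum possible is C(7,2) = 21.
Density = 8/21.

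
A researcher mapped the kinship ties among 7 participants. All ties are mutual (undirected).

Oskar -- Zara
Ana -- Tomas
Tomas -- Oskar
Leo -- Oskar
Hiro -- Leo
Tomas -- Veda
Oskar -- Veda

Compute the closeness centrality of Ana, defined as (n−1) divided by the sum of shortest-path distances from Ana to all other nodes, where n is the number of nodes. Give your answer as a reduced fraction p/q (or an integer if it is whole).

Distances from Ana: Hiro:4, Leo:3, Oskar:2, Tomas:1, Veda:2, Zara:3. Sum = 15.
n = 7, so closeness = 6/15 = 2/5.

2/5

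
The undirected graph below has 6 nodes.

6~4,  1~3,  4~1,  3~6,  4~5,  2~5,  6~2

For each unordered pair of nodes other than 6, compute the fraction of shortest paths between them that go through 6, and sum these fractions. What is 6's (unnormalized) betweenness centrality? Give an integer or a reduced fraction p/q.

10/3

Pairs whose geodesics pass through 6 — 1–2: 2/3; 3–2: 1; 3–5: 2/3; 3–4: 1/2; 2–4: 1/2.
All other pairs contribute 0.
Summing the contributions gives betweenness(6) = 10/3.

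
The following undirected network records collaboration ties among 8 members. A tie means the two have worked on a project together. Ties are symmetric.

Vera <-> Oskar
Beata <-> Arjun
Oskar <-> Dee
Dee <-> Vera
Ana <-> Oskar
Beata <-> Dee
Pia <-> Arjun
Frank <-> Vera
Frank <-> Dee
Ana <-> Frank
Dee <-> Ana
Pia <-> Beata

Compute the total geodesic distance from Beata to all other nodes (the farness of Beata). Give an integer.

Distances from Beata: Ana:2, Arjun:1, Dee:1, Frank:2, Oskar:2, Pia:1, Vera:2.
Sum = 2 + 1 + 1 + 2 + 2 + 1 + 2 = 11.

11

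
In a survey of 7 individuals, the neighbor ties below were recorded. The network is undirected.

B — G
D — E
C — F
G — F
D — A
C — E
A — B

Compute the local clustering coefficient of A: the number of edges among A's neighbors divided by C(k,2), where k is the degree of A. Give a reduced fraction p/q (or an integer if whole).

0

A's neighbors: B and D (k = 2).
Possible neighbor pairs: C(2,2) = 1. Edges among them: none → e = 0.
Clustering(A) = 0/1.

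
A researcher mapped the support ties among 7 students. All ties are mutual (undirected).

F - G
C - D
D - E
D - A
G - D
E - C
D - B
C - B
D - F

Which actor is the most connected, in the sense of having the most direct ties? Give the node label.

Degrees — A:1, B:2, C:3, D:6, E:2, F:2, G:2.
The maximum is 6, attained only by D.

D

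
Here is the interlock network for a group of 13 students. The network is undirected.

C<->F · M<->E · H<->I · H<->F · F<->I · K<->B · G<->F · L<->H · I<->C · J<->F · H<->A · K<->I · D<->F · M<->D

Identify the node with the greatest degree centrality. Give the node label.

F

Degrees — A:1, B:1, C:2, D:2, E:1, F:6, G:1, H:4, I:4, J:1, K:2, L:1, M:2.
The maximum is 6, attained only by F.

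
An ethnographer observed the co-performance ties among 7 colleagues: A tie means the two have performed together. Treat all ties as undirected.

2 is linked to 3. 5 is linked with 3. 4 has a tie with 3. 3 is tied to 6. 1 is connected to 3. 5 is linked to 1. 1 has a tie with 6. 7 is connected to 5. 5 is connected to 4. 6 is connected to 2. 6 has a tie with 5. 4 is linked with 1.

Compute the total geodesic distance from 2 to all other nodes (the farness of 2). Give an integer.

11

Distances from 2: 1:2, 3:1, 4:2, 5:2, 6:1, 7:3.
Sum = 2 + 1 + 2 + 2 + 1 + 3 = 11.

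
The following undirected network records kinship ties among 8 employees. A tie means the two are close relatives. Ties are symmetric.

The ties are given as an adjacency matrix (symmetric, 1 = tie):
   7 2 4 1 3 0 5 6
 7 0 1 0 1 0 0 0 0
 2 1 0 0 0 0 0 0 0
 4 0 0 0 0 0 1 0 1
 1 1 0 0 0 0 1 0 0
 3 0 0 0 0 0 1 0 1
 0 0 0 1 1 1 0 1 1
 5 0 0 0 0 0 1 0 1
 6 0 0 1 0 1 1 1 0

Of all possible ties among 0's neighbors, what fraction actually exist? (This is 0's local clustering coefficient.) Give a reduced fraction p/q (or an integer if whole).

3/10

0's neighbors: 1, 3, 4, 5, and 6 (k = 5).
Possible neighbor pairs: C(5,2) = 10. Edges among them: 3–6, 4–6, 5–6 → e = 3.
Clustering(0) = 3/10.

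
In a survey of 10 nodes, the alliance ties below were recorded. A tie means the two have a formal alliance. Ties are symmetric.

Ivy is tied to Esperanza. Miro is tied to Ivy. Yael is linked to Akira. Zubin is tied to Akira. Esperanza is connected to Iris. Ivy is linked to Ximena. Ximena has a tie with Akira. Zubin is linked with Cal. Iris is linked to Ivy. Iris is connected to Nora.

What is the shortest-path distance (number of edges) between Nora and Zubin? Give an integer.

5

One shortest route is Nora – Iris – Ivy – Ximena – Akira – Zubin, which uses 5 edges, and at distance 4 from Nora we only reach {Akira}, which does not include Zubin. So d(Nora,Zubin) = 5.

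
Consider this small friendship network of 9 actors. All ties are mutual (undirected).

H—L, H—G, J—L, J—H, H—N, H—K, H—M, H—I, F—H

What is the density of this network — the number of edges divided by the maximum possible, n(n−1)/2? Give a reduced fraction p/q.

1/4

There are 9 edges and 9 nodes, so the maximum possible is C(9,2) = 36.
Density = 9/36 = 1/4.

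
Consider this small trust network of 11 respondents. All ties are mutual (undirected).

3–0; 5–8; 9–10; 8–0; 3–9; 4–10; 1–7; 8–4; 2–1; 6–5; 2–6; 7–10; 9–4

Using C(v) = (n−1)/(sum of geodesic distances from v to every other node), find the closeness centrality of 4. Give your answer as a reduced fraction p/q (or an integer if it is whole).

10/21

Distances from 4: 0:2, 1:3, 2:4, 3:2, 5:2, 6:3, 7:2, 8:1, 9:1, 10:1. Sum = 21.
n = 11, so closeness = 10/21.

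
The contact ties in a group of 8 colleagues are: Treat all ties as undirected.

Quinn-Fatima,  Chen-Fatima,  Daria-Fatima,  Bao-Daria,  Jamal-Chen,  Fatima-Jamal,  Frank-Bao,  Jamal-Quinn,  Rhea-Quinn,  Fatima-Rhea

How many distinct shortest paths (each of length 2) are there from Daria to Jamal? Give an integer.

1

The shortest distance is 2, and the only length-2 path is Daria–Fatima–Jamal. So there is exactly 1 shortest path.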